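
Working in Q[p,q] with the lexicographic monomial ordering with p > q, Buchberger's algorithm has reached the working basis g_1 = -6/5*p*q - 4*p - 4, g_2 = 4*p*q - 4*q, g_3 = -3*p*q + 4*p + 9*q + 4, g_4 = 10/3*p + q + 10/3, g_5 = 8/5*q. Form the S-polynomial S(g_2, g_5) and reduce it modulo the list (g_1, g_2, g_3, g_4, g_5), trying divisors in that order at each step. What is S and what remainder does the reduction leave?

lcm(LM(g_2), LM(g_5)) = p*q.
S = (lcm/LT(g_2))·g_2 − (lcm/LT(g_5))·g_5 = -q.
Reduce S modulo (g_1, g_2, g_3, g_4, g_5) in that order:
  leading term q: subtract (-5/8)·g_5 from -q → 0
The remainder is 0, so this S-polynomial contributes no new basis element.

S(g_2, g_5) = -q; remainder on division = 0.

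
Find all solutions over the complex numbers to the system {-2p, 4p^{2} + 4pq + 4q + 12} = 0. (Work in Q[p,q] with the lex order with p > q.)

Compute a lex Gröbner basis by Buchberger's algorithm.
f_1 = -2p, LT = p.
f_2 = 4p^{2} + 4pq + 4q + 12, LT = p^{2}.

S(f_1,f_2): lcm = p^{2}. S = -pq - q - 3.
  leading term pq: subtract (\tfrac{1}{2}q)·f_1 from -pq - q - 3 → -q - 3
  leading term q: no divisor's leading term divides it; move -q to the remainder.
  leading term 1: no divisor's leading term divides it; move -3 to the remainder.
  remainder -q - 3 ≠ 0; add h_3 = -q - 3 to the basis.

S(f_1,h_3): leading monomials are coprime, so the S-polynomial reduces to 0 (Buchberger's first criterion).
S(f_2,h_3): leading monomials are coprime, so the S-polynomial reduces to 0 (Buchberger's first criterion).
Every S-polynomial of the final basis reduces to 0, so we have a Gröbner basis.
Inter-reduce: drop elements whose leading term is divisible by another's, tail-reduce, and make monic.
Reduced Gröbner basis: {p, q + 3}.

A lex Gröbner basis eliminates variables successively. Here q + 3 depends only on q, with roots {-3}; lifting each root through the earlier basis elements recovers the full solutions.
  q = -3: the earlier basis element becomes p = 0, giving p = 0 — point (0, -3).
Each listed point satisfies every original equation (direct substitution).

{(0, -3)}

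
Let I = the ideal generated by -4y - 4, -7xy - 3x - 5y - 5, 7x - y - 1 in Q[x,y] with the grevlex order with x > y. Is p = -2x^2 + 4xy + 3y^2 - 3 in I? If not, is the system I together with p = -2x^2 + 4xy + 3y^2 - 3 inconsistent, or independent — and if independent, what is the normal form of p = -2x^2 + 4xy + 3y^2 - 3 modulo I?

First compute the reduced Gröbner basis of I by Buchberger's algorithm.
f_1 = -4y - 4, LT = y.
f_2 = -7xy - 3x - 5y - 5, LT = xy.
f_3 = 7x - y - 1, LT = x.

The S-polynomials (S(f_1,f_2), S(f_1,f_3), S(f_2,f_3)) all reduce to 0 modulo the current basis, so we have a Gröbner basis.
Inter-reduce: drop elements whose leading term is divisible by another's, tail-reduce, and make monic.
Reduced Gröbner basis: {x, y + 1}.
Label its elements g_1 = x, g_2 = y + 1.

Reduce p = -2x^2 + 4xy + 3y^2 - 3 modulo G:
  leading term x^2: subtract (-2x)·g_1 from -2x^2 + 4xy + 3y^2 - 3 → 4xy + 3y^2 - 3
  leading term xy: subtract (4y)·g_1 from 4xy + 3y^2 - 3 → 3y^2 - 3
  leading term y^2: subtract (3y)·g_2 from 3y^2 - 3 → -3y - 3
  leading term y: subtract (-3)·g_2 from -3y - 3 → 0
  normal form = 0.
Since the normal form is 0, p ∈ I.

The remainder on division by a Gröbner basis is unique — it is the normal form.

-2x^2 + 4xy + 3y^2 - 3 lies in I (it reduces to 0).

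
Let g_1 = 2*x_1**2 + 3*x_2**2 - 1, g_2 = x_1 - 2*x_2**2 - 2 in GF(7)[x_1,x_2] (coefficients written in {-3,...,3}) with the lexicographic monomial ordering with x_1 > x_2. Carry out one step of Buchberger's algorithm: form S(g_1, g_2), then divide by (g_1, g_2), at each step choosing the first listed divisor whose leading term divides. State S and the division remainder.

S(g_1, g_2) = 2*x_1*x_2**2 + 2*x_1 - 2*x_2**2 + 3; remainder on division = -3*x_2**4 - x_2**2.

lcm(LM(g_1), LM(g_2)) = x_1**2.
S = (lcm/LT(g_1))·g_1 − (lcm/LT(g_2))·g_2 = 2*x_1*x_2**2 + 2*x_1 - 2*x_2**2 + 3.
Reduce S modulo (g_1, g_2) in that order:
  leading term x_1*x_2**2: subtract (2*x_2**2)·g_2 from 2*x_1*x_2**2 + 2*x_1 - 2*x_2**2 + 3 → 2*x_1 - 3*x_2**4 + 2*x_2**2 + 3
  leading term x_1: subtract (2)·g_2 from 2*x_1 - 3*x_2**4 + 2*x_2**2 + 3 → -3*x_2**4 - x_2**2
  leading term x_2**4: no divisor's leading term divides it; move -3*x_2**4 to the remainder.
  leading term x_2**2: no divisor's leading term divides it; move -x_2**2 to the remainder.
The remainder -3*x_2**4 - x_2**2 is nonzero, so it would be added as the next basis element.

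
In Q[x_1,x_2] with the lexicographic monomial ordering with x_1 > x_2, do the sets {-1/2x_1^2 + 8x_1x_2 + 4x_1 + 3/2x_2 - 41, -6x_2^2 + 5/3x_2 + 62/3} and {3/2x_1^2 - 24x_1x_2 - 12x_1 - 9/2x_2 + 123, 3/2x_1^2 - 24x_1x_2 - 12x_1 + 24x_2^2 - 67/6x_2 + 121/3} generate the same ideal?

Yes, the ideals are equal.

Equality of ideals is decidable: compute both reduced Gröbner bases (unique for the ordering) and check whether they agree.
Buchberger on the first generating set:
f_1 = -1/2x_1^2 + 8x_1x_2 + 4x_1 + 3/2x_2 - 41, LT = x_1^2.
f_2 = -6x_2^2 + 5/3x_2 + 62/3, LT = x_2^2.

The S-polynomials (S(f_1,f_2)) all reduce to 0 modulo the current basis, so we have a Gröbner basis.
Inter-reduce: drop elements whose leading term is divisible by another's, tail-reduce, and make monic.
Reduced Gröbner basis: {x_1^2 - 16x_1x_2 - 8x_1 - 3x_2 + 82, x_2^2 - 5/18x_2 - 31/9}.

Buchberger on the second generating set:
h_1 = 3/2x_1^2 - 24x_1x_2 - 12x_1 - 9/2x_2 + 123, LT = x_1^2.
h_2 = 3/2x_1^2 - 24x_1x_2 - 12x_1 + 24x_2^2 - 67/6x_2 + 121/3, LT = x_1^2.

S(h_1,h_2): lcm = x_1^2. S = -16x_2^2 + 40/9x_2 + 496/9.
  reduce S modulo (h_1, h_2):
  remainder -16x_2^2 + 40/9x_2 + 496/9 ≠ 0; add k_3 = -16x_2^2 + 40/9x_2 + 496/9 to the basis.

The other S-polynomials (S(h_1,k_3), S(h_2,k_3)) all reduce to 0 modulo the current basis, so we have a Gröbner basis.
Inter-reduce: drop elements whose leading term is divisible by another's, tail-reduce, and make monic.
Reduced Gröbner basis: {x_1^2 - 16x_1x_2 - 8x_1 - 3x_2 + 82, x_2^2 - 5/18x_2 - 31/9}.

Same reduced basis, so the two generating sets span the same ideal.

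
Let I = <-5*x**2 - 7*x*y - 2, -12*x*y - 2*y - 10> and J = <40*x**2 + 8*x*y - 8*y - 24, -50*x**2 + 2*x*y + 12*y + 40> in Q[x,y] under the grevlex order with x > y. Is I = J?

Two ideals are equal iff their reduced Gröbner bases coincide (the reduced basis is unique for a fixed ordering).
Buchberger on the first generating set:
f_1 = -5*x**2 - 7*x*y - 2, LT = x**2.
f_2 = -12*x*y - 2*y - 10, LT = x*y.

S(f_1,f_2): lcm = x**2*y. S = 7/5*x*y**2 - 1/6*x*y - 5/6*x + 2/5*y.
  leading term x*y**2: subtract (-7/60*y)·f_2 from 7/5*x*y**2 - 1/6*x*y - 5/6*x + 2/5*y → -1/6*x*y - 7/30*y**2 - 5/6*x - 23/30*y
  leading term x*y: subtract (1/72)·f_2 from -1/6*x*y - 7/30*y**2 - 5/6*x - 23/30*y → -7/30*y**2 - 5/6*x - 133/180*y + 5/36
  leading term y**2: no divisor's leading term divides it; move -7/30*y**2 to the remainder.
  leading term x: no divisor's leading term divides it; move -5/6*x to the remainder.
  leading term y: no divisor's leading term divides it; move -133/180*y to the remainder.
  leading term 1: no divisor's leading term divides it; move 5/36 to the remainder.
  remainder -7/30*y**2 - 5/6*x - 133/180*y + 5/36 ≠ 0; add g_3 = -7/30*y**2 - 5/6*x - 133/180*y + 5/36 to the basis.

S(f_1,g_3): leading monomials are coprime, so the S-polynomial reduces to 0 (Buchberger's first criterion).
S(f_2,g_3): lcm = x*y**2. S = -25/7*x**2 - 19/6*x*y + 1/6*y**2 + 25/42*x + 5/6*y.
  leading term x**2: subtract (5/7)·f_1 from -25/7*x**2 - 19/6*x*y + 1/6*y**2 + 25/42*x + 5/6*y → 11/6*x*y + 1/6*y**2 + 25/42*x + 5/6*y + 10/7
  leading term x*y: subtract (-11/72)·f_2 from 11/6*x*y + 1/6*y**2 + 25/42*x + 5/6*y + 10/7 → 1/6*y**2 + 25/42*x + 19/36*y - 25/252
  leading term y**2: subtract (-5/7)·g_3 from 1/6*y**2 + 25/42*x + 19/36*y - 25/252 → 0
  remainder 0.

Every S-polynomial of the final basis reduces to 0, so we have a Gröbner basis.
Inter-reduce: drop elements whose leading term is divisible by another's, tail-reduce, and make monic.
Reduced Gröbner basis: {x**2 - 7/30*y - 23/30, x*y + 1/6*y + 5/6, y**2 + 25/7*x + 19/6*y - 25/42}.

Buchberger on the second generating set:
h_1 = 40*x**2 + 8*x*y - 8*y - 24, LT = x**2.
h_2 = -50*x**2 + 2*x*y + 12*y + 40, LT = x**2.

S(h_1,h_2): lcm = x**2. S = 6/25*x*y + 1/25*y + 1/5.
  leading term x*y: no divisor's leading term divides it; move 6/25*x*y to the remainder.
  leading term y: no divisor's leading term divides it; move 1/25*y to the remainder.
  leading term 1: no divisor's leading term divides it; move 1/5 to the remainder.
  remainder 6/25*x*y + 1/25*y + 1/5 ≠ 0; add k_3 = 6/25*x*y + 1/25*y + 1/5 to the basis.

S(h_1,k_3): lcm = x**2*y. S = 1/5*x*y**2 - 1/6*x*y - 1/5*y**2 - 5/6*x - 3/5*y.
  leading term x*y**2: subtract (5/6*y)·k_3 from 1/5*x*y**2 - 1/6*x*y - 1/5*y**2 - 5/6*x - 3/5*y → -1/6*x*y - 7/30*y**2 - 5/6*x - 23/30*y
  leading term x*y: subtract (-25/36)·k_3 from -1/6*x*y - 7/30*y**2 - 5/6*x - 23/30*y → -7/30*y**2 - 5/6*x - 133/180*y + 5/36
  leading term y**2: no divisor's leading term divides it; move -7/30*y**2 to the remainder.
  leading term x: no divisor's leading term divides it; move -5/6*x to the remainder.
  leading term y: no divisor's leading term divides it; move -133/180*y to the remainder.
  leading term 1: no divisor's leading term divides it; move 5/36 to the remainder.
  remainder -7/30*y**2 - 5/6*x - 133/180*y + 5/36 ≠ 0; add k_4 = -7/30*y**2 - 5/6*x - 133/180*y + 5/36 to the basis.

S(h_2,k_3): lcm = x**2*y. S = -1/25*x*y**2 - 1/6*x*y - 6/25*y**2 - 5/6*x - 4/5*y.
  leading term x*y**2: subtract (-1/6*y)·k_3 from -1/25*x*y**2 - 1/6*x*y - 6/25*y**2 - 5/6*x - 4/5*y → -1/6*x*y - 7/30*y**2 - 5/6*x - 23/30*y
  leading term x*y: subtract (-25/36)·k_3 from -1/6*x*y - 7/30*y**2 - 5/6*x - 23/30*y → -7/30*y**2 - 5/6*x - 133/180*y + 5/36
  leading term y**2: subtract (1)·k_4 from -7/30*y**2 - 5/6*x - 133/180*y + 5/36 → 0
  remainder 0.

S(h_1,k_4): leading monomials are coprime, so the S-polynomial reduces to 0 (Buchberger's first criterion).
S(h_2,k_4): leading monomials are coprime, so the S-polynomial reduces to 0 (Buchberger's first criterion).
S(k_3,k_4): lcm = x*y**2. S = -25/7*x**2 - 19/6*x*y + 1/6*y**2 + 25/42*x + 5/6*y.
  leading term x**2: subtract (-5/56)·h_1 from -25/7*x**2 - 19/6*x*y + 1/6*y**2 + 25/42*x + 5/6*y → -103/42*x*y + 1/6*y**2 + 25/42*x + 5/42*y - 15/7
  leading term x*y: subtract (-2575/252)·k_3 from -103/42*x*y + 1/6*y**2 + 25/42*x + 5/42*y - 15/7 → 1/6*y**2 + 25/42*x + 19/36*y - 25/252
  leading term y**2: subtract (-5/7)·k_4 from 1/6*y**2 + 25/42*x + 19/36*y - 25/252 → 0
  remainder 0.

Every S-polynomial of the final basis reduces to 0, so we have a Gröbner basis.
Inter-reduce: drop elements whose leading term is divisible by another's, tail-reduce, and make monic.
Reduced Gröbner basis: {x**2 - 7/30*y - 23/30, x*y + 1/6*y + 5/6, y**2 + 25/7*x + 19/6*y - 25/42}.

Same reduced basis, so the two generating sets span the same ideal.

Yes, the ideals are equal.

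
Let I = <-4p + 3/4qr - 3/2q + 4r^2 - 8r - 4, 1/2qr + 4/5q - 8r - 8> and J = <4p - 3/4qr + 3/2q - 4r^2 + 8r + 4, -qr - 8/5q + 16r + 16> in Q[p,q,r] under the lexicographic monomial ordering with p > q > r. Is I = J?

Two ideals are equal iff their reduced Gröbner bases coincide (the reduced basis is unique for a fixed ordering).
Buchberger on the first generating set:
f_1 = -4p + 3/4qr - 3/2q + 4r^2 - 8r - 4, LT = p.
f_2 = 1/2qr + 4/5q - 8r - 8, LT = qr.

The S-polynomials (S(f_1,f_2)) all reduce to 0 modulo the current basis, so we have a Gröbner basis.
Inter-reduce: drop elements whose leading term is divisible by another's, tail-reduce, and make monic.
Reduced Gröbner basis: {p + 27/40q - r^2 - r - 2, qr + 8/5q - 16r - 16}.

Buchberger on the second generating set:
h_1 = 4p - 3/4qr + 3/2q - 4r^2 + 8r + 4, LT = p.
h_2 = -qr - 8/5q + 16r + 16, LT = qr.

The S-polynomials (S(h_1,h_2)) all reduce to 0 modulo the current basis, so we have a Gröbner basis.
Inter-reduce: drop elements whose leading term is divisible by another's, tail-reduce, and make monic.
Reduced Gröbner basis: {p + 27/40q - r^2 - r - 2, qr + 8/5q - 16r - 16}.

The two bases agree; hence the ideals are identical.

Yes, the ideals are equal.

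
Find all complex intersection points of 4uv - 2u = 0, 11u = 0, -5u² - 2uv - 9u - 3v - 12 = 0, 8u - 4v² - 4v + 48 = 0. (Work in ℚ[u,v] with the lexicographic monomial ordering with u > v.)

Compute a lex Gröbner basis by Buchberger's algorithm.
f_1 = 4uv - 2u, LT = uv.
f_2 = 11u, LT = u.
f_3 = -5u² - 2uv - 9u - 3v - 12, LT = u².
f_4 = 8u - 4v² - 4v + 48, LT = u.

S(f_1,f_3): lcm = u²v. S = -½u² - ⅖uv² - 9/5uv - ⅗v² - 12/5v.
  reduce S modulo (f_1, f_2, f_3, f_4):
  remainder -⅗v² - 12/5v ≠ 0; add h_5 = -⅗v² - 12/5v to the basis.

S(f_2,f_3): lcm = u². S = -⅖uv - 9/5u - ⅗v - 12/5.
  reduce S modulo (f_1, f_2, f_3, f_4, h_5):
  remainder -⅗v - 12/5 ≠ 0; add h_6 = -⅗v - 12/5 to the basis.

The other S-polynomials (S(f_1,f_2), S(f_1,f_4), S(f_2,f_4), S(f_3,f_4), S(f_1,h_5), S(f_2,h_5), S(f_3,h_5), S(f_4,h_5), S(f_1,h_6), S(f_2,h_6), S(f_3,h_6), S(f_4,h_6), S(h_5,h_6)) all reduce to 0 modulo the current basis, so we have a Gröbner basis.
Inter-reduce: drop elements whose leading term is divisible by another's, tail-reduce, and make monic.
Reduced Gröbner basis: {u, v + 4}.

Elimination: the polynomial v + 4 lies in the elimination ideal for v, so v ∈ {-4}. For each such v, the remaining basis elements (now univariate) give the rest of the solution.
  v = -4: the earlier basis element becomes u = 0, giving u = 0 — point (0, -4).

{(0, -4)}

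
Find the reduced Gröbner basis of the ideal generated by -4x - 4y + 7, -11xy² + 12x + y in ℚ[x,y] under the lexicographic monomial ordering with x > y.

f_1 = -4x - 4y + 7, LT = x.
f_2 = -11xy² + 12x + y, LT = xy².

S(f_1,f_2): lcm = xy². S = 12/11x + y³ - 7/4y² + 1/11y.
  leading term x: subtract (-3/11)·f_1 from 12/11x + y³ - 7/4y² + 1/11y → y³ - 7/4y² - y + 21/11
  leading term y³: no divisor's leading term divides it; move y³ to the remainder.
  leading term y²: no divisor's leading term divides it; move -7/4y² to the remainder.
  leading term y: no divisor's leading term divides it; move -y to the remainder.
  leading term 1: no divisor's leading term divides it; move 21/11 to the remainder.
  remainder y³ - 7/4y² - y + 21/11 ≠ 0; add g_3 = y³ - 7/4y² - y + 21/11 to the basis.

S(f_1,g_3): leading monomials are coprime, so the S-polynomial reduces to 0 (Buchberger's first criterion).
S(f_2,g_3): lcm = xy³. S = 7/4xy² - 1/11xy - 21/11x - 1/11y².
  leading term xy²: subtract (-7/16y²)·f_1 from 7/4xy² - 1/11xy - 21/11x - 1/11y² → -1/11xy - 21/11x - 7/4y³ + 523/176y²
  leading term xy: subtract (1/44y)·f_1 from -1/11xy - 21/11x - 7/4y³ + 523/176y² → -21/11x - 7/4y³ + 49/16y² - 7/44y
  leading term x: subtract (21/44)·f_1 from -21/11x - 7/4y³ + 49/16y² - 7/44y → -7/4y³ + 49/16y² + 7/4y - 147/44
  leading term y³: subtract (-7/4)·g_3 from -7/4y³ + 49/16y² + 7/4y - 147/44 → 0
  remainder 0.

Every S-polynomial of the final basis reduces to 0, so we have a Gröbner basis.
Inter-reduce: drop elements whose leading term is divisible by another's, tail-reduce, and make monic.

G = {x + y - 7/4, y³ - 7/4y² - y + 21/11}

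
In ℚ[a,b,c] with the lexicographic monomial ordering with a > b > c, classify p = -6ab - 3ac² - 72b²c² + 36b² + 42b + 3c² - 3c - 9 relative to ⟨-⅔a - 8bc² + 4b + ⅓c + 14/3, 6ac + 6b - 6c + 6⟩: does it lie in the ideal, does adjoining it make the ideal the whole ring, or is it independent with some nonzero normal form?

First compute the reduced Gröbner basis of I by Buchberger's algorithm.
f_1 = -⅔a - 8bc² + 4b + ⅓c + 14/3, LT = a.
f_2 = 6ac + 6b - 6c + 6, LT = ac.

S(f_1,f_2): lcm = ac. S = 12bc³ - 6bc - b - ½c² - 6c - 1.
  leading term bc³: no divisor's leading term divides it; move 12bc³ to the remainder.
  leading term bc: no divisor's leading term divides it; move -6bc to the remainder.
  leading term b: no divisor's leading term divides it; move -b to the remainder.
  leading term c²: no divisor's leading term divides it; move -½c² to the remainder.
  leading term c: no divisor's leading term divides it; move -6c to the remainder.
  leading term 1: no divisor's leading term divides it; move -1 to the remainder.
  remainder 12bc³ - 6bc - b - ½c² - 6c - 1 ≠ 0; add h_3 = 12bc³ - 6bc - b - ½c² - 6c - 1 to the basis.

S(f_1,h_3): leading monomials are coprime, so the S-polynomial reduces to 0 (Buchberger's first criterion).
S(f_2,h_3): lcm = abc³. S = ½abc + 1/12ab + 1/24ac² + ½ac + 1/12a + b²c² - bc³ + bc².
  leading term abc: subtract (-¾bc)·f_1 from ½abc + 1/12ab + 1/24ac² + ½ac + 1/12a + b²c² - bc³ + bc² → 1/12ab + 1/24ac² + ½ac + 1/12a - 6b²c³ + b²c² + 3b²c - bc³ + 5/4bc² + 7/2bc
  leading term ab: subtract (-⅛b)·f_1 from 1/12ab + 1/24ac² + ½ac + 1/12a - 6b²c³ + b²c² + 3b²c - bc³ + 5/4bc² + 7/2bc → 1/24ac² + ½ac + 1/12a - 6b²c³ + 3b²c + ½b² - bc³ + 5/4bc² + 85/24bc + 7/12b
  leading term ac²: subtract (-1/16c²)·f_1 from 1/24ac² + ½ac + 1/12a - 6b²c³ + 3b²c + ½b² - bc³ + 5/4bc² + 85/24bc + 7/12b → ½ac + 1/12a - 6b²c³ + 3b²c + ½b² - ½bc⁴ - bc³ + 3/2bc² + 85/24bc + 7/12b + 1/48c³ + 7/24c²
  leading term ac: subtract (-¾c)·f_1 from ½ac + 1/12a - 6b²c³ + 3b²c + ½b² - ½bc⁴ - bc³ + 3/2bc² + 85/24bc + 7/12b + 1/48c³ + 7/24c² → 1/12a - 6b²c³ + 3b²c + ½b² - ½bc⁴ - 7bc³ + 3/2bc² + 157/24bc + 7/12b + 1/48c³ + 13/24c² + 7/2c
  leading term a: subtract (-⅛)·f_1 from 1/12a - 6b²c³ + 3b²c + ½b² - ½bc⁴ - 7bc³ + 3/2bc² + 157/24bc + 7/12b + 1/48c³ + 13/24c² + 7/2c → -6b²c³ + 3b²c + ½b² - ½bc⁴ - 7bc³ + ½bc² + 157/24bc + 13/12b + 1/48c³ + 13/24c² + 85/24c + 7/12
  leading term b²c³: subtract (-½b)·h_3 from -6b²c³ + 3b²c + ½b² - ½bc⁴ - 7bc³ + ½bc² + 157/24bc + 13/12b + 1/48c³ + 13/24c² + 85/24c + 7/12 → -½bc⁴ - 7bc³ + ¼bc² + 85/24bc + 7/12b + 1/48c³ + 13/24c² + 85/24c + 7/12
  leading term bc⁴: subtract (-1/24c)·h_3 from -½bc⁴ - 7bc³ + ¼bc² + 85/24bc + 7/12b + 1/48c³ + 13/24c² + 85/24c + 7/12 → -7bc³ + 7/2bc + 7/12b + 7/24c² + 7/2c + 7/12
  leading term bc³: subtract (-7/12)·h_3 from -7bc³ + 7/2bc + 7/12b + 7/24c² + 7/2c + 7/12 → 0
  remainder 0.

Every S-polynomial of the final basis reduces to 0, so we have a Gröbner basis.
Inter-reduce: drop elements whose leading term is divisible by another's, tail-reduce, and make monic.
Reduced Gröbner basis: {a + 12bc² - 6b - ½c - 7, bc³ - ½bc - 1/12b - 1/24c² - ½c - 1/12}.
Label its elements g_1 = a + 12bc² - 6b - ½c - 7, g_2 = bc³ - ½bc - 1/12b - 1/24c² - ½c - 1/12.

Reduce p = -6ab - 3ac² - 72b²c² + 36b² + 42b + 3c² - 3c - 9 modulo G:
  leading term ab: subtract (-6b)·g_1 from -6ab - 3ac² - 72b²c² + 36b² + 42b + 3c² - 3c - 9 → -3ac² - 3bc + 3c² - 3c - 9
  leading term ac²: subtract (-3c²)·g_1 from -3ac² - 3bc + 3c² - 3c - 9 → 36bc⁴ - 18bc² - 3bc - 3/2c³ - 18c² - 3c - 9
  leading term bc⁴: subtract (36c)·g_2 from 36bc⁴ - 18bc² - 3bc - 3/2c³ - 18c² - 3c - 9 → -9
  leading term 1: no divisor's leading term divides it; move -9 to the remainder.
  normal form = -9.
The normal form is nonzero, so p ∉ I. Since p minus its normal form lies in I, I + (p) = I + (r) where r = -9; decide whether this ideal is the whole ring.
Here r = -9 is a nonzero constant, hence a unit: 1 ∈ I + (p), the Gröbner basis of I + (p) is {1}, and the enlarged system has no common solution — adjoining p is inconsistent.

Adjoining -6ab - 3ac² - 72b²c² + 36b² + 42b + 3c² - 3c - 9 makes the ideal the whole ring: the system is inconsistent.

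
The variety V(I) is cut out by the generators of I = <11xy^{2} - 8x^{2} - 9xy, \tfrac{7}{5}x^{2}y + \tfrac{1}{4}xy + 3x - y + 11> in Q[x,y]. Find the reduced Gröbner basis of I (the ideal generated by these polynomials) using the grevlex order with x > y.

This is the nonlinear analogue of row-reducing a linear system.

f_1 = 11xy^{2} - 8x^{2} - 9xy, LT = xy^{2}.
f_2 = \tfrac{7}{5}x^{2}y + \tfrac{1}{4}xy + 3x - y + 11, LT = x^{2}y.

S(f_1,f_2): lcm = x^{2}y^{2}. S = -\tfrac{8}{11}x^{3} - \tfrac{9}{11}x^{2}y - \tfrac{5}{28}xy^{2} - \tfrac{15}{7}xy + \tfrac{5}{7}y^{2} - \tfrac{55}{7}y.
  leading term x^{3}: no divisor's leading term divides it; move -\tfrac{8}{11}x^{3} to the remainder.
  leading term x^{2}y: subtract (-\tfrac{45}{77})·f_2 from -\tfrac{9}{11}x^{2}y - \tfrac{5}{28}xy^{2} - \tfrac{15}{7}xy + \tfrac{5}{7}y^{2} - \tfrac{55}{7}y → -\tfrac{5}{28}xy^{2} - \tfrac{615}{308}xy + \tfrac{5}{7}y^{2} + \tfrac{135}{77}x - \tfrac{650}{77}y + \tfrac{45}{7}
  leading term xy^{2}: subtract (-\tfrac{5}{308})·f_1 from -\tfrac{5}{28}xy^{2} - \tfrac{615}{308}xy + \tfrac{5}{7}y^{2} + \tfrac{135}{77}x - \tfrac{650}{77}y + \tfrac{45}{7} → -\tfrac{10}{77}x^{2} - \tfrac{15}{7}xy + \tfrac{5}{7}y^{2} + \tfrac{135}{77}x - \tfrac{650}{77}y + \tfrac{45}{7}
  leading term x^{2}: no divisor's leading term divides it; move -\tfrac{10}{77}x^{2} to the remainder.
  leading term xy: no divisor's leading term divides it; move -\tfrac{15}{7}xy to the remainder.
  leading term y^{2}: no divisor's leading term divides it; move \tfrac{5}{7}y^{2} to the remainder.
  leading term x: no divisor's leading term divides it; move \tfrac{135}{77}x to the remainder.
  leading term y: no divisor's leading term divides it; move -\tfrac{650}{77}y to the remainder.
  leading term 1: no divisor's leading term divides it; move \tfrac{45}{7} to the remainder.
  remainder -\tfrac{8}{11}x^{3} - \tfrac{10}{77}x^{2} - \tfrac{15}{7}xy + \tfrac{5}{7}y^{2} + \tfrac{135}{77}x - \tfrac{650}{77}y + \tfrac{45}{7} ≠ 0; add g_3 = -\tfrac{8}{11}x^{3} - \tfrac{10}{77}x^{2} - \tfrac{15}{7}xy + \tfrac{5}{7}y^{2} + \tfrac{135}{77}x - \tfrac{650}{77}y + \tfrac{45}{7} to the basis.

S(f_1,g_3): lcm = x^{3}y^{2}. S = -\tfrac{8}{11}x^{4} - \tfrac{9}{11}x^{3}y - \tfrac{5}{28}x^{2}y^{2} - \tfrac{165}{56}xy^{3} + \tfrac{55}{56}y^{4} + \tfrac{135}{56}xy^{2} - \tfrac{325}{28}y^{3} + \tfrac{495}{56}y^{2}.
  leading term x^{4}: subtract (x)·g_3 from -\tfrac{8}{11}x^{4} - \tfrac{9}{11}x^{3}y - \tfrac{5}{28}x^{2}y^{2} - \tfrac{165}{56}xy^{3} + \tfrac{55}{56}y^{4} + \tfrac{135}{56}xy^{2} - \tfrac{325}{28}y^{3} + \tfrac{495}{56}y^{2} → -\tfrac{9}{11}x^{3}y - \tfrac{5}{28}x^{2}y^{2} - \tfrac{165}{56}xy^{3} + \tfrac{55}{56}y^{4} + \tfrac{10}{77}x^{3} + \tfrac{15}{7}x^{2}y + \tfrac{95}{56}xy^{2} - \tfrac{325}{28}y^{3} - \tfrac{135}{77}x^{2} + \tfrac{650}{77}xy + \tfrac{495}{56}y^{2} - \tfrac{45}{7}x
  leading term x^{3}y: subtract (-\tfrac{45}{77}x)·f_2 from -\tfrac{9}{11}x^{3}y - \tfrac{5}{28}x^{2}y^{2} - \tfrac{165}{56}xy^{3} + \tfrac{55}{56}y^{4} + \tfrac{10}{77}x^{3} + \tfrac{15}{7}x^{2}y + \tfrac{95}{56}xy^{2} - \tfrac{325}{28}y^{3} - \tfrac{135}{77}x^{2} + \tfrac{650}{77}xy + \tfrac{495}{56}y^{2} - \tfrac{45}{7}x → -\tfrac{5}{28}x^{2}y^{2} - \tfrac{165}{56}xy^{3} + \tfrac{55}{56}y^{4} + \tfrac{10}{77}x^{3} + \tfrac{705}{308}x^{2}y + \tfrac{95}{56}xy^{2} - \tfrac{325}{28}y^{3} + \tfrac{55}{7}xy + \tfrac{495}{56}y^{2}
  leading term x^{2}y^{2}: subtract (-\tfrac{5}{308}x)·f_1 from -\tfrac{5}{28}x^{2}y^{2} - \tfrac{165}{56}xy^{3} + \tfrac{55}{56}y^{4} + \tfrac{10}{77}x^{3} + \tfrac{705}{308}x^{2}y + \tfrac{95}{56}xy^{2} - \tfrac{325}{28}y^{3} + \tfrac{55}{7}xy + \tfrac{495}{56}y^{2} → -\tfrac{165}{56}xy^{3} + \tfrac{55}{56}y^{4} + \tfrac{15}{7}x^{2}y + \tfrac{95}{56}xy^{2} - \tfrac{325}{28}y^{3} + \tfrac{55}{7}xy + \tfrac{495}{56}y^{2}
  leading term xy^{3}: subtract (-\tfrac{15}{56}y)·f_1 from -\tfrac{165}{56}xy^{3} + \tfrac{55}{56}y^{4} + \tfrac{15}{7}x^{2}y + \tfrac{95}{56}xy^{2} - \tfrac{325}{28}y^{3} + \tfrac{55}{7}xy + \tfrac{495}{56}y^{2} → \tfrac{55}{56}y^{4} - \tfrac{5}{7}xy^{2} - \tfrac{325}{28}y^{3} + \tfrac{55}{7}xy + \tfrac{495}{56}y^{2}
  leading term y^{4}: no divisor's leading term divides it; move \tfrac{55}{56}y^{4} to the remainder.
  leading term xy^{2}: subtract (-\tfrac{5}{77})·f_1 from -\tfrac{5}{7}xy^{2} - \tfrac{325}{28}y^{3} + \tfrac{55}{7}xy + \tfrac{495}{56}y^{2} → -\tfrac{325}{28}y^{3} - \tfrac{40}{77}x^{2} + \tfrac{80}{11}xy + \tfrac{495}{56}y^{2}
  leading term y^{3}: no divisor's leading term divides it; move -\tfrac{325}{28}y^{3} to the remainder.
  leading term x^{2}: no divisor's leading term divides it; move -\tfrac{40}{77}x^{2} to the remainder.
  leading term xy: no divisor's leading term divides it; move \tfrac{80}{11}xy to the remainder.
  leading term y^{2}: no divisor's leading term divides it; move \tfrac{495}{56}y^{2} to the remainder.
  remainder \tfrac{55}{56}y^{4} - \tfrac{325}{28}y^{3} - \tfrac{40}{77}x^{2} + \tfrac{80}{11}xy + \tfrac{495}{56}y^{2} ≠ 0; add g_4 = \tfrac{55}{56}y^{4} - \tfrac{325}{28}y^{3} - \tfrac{40}{77}x^{2} + \tfrac{80}{11}xy + \tfrac{495}{56}y^{2} to the basis.

S(f_2,g_3): lcm = x^{3}y. S = -\tfrac{165}{56}xy^{2} + \tfrac{55}{56}y^{3} + \tfrac{15}{7}x^{2} + \tfrac{95}{56}xy - \tfrac{325}{28}y^{2} + \tfrac{55}{7}x + \tfrac{495}{56}y.
  leading term xy^{2}: subtract (-\tfrac{15}{56})·f_1 from -\tfrac{165}{56}xy^{2} + \tfrac{55}{56}y^{3} + \tfrac{15}{7}x^{2} + \tfrac{95}{56}xy - \tfrac{325}{28}y^{2} + \tfrac{55}{7}x + \tfrac{495}{56}y → \tfrac{55}{56}y^{3} - \tfrac{5}{7}xy - \tfrac{325}{28}y^{2} + \tfrac{55}{7}x + \tfrac{495}{56}y
  leading term y^{3}: no divisor's leading term divides it; move \tfrac{55}{56}y^{3} to the remainder.
  leading term xy: no divisor's leading term divides it; move -\tfrac{5}{7}xy to the remainder.
  leading term y^{2}: no divisor's leading term divides it; move -\tfrac{325}{28}y^{2} to the remainder.
  leading term x: no divisor's leading term divides it; move \tfrac{55}{7}x to the remainder.
  leading term y: no divisor's leading term divides it; move \tfrac{495}{56}y to the remainder.
  remainder \tfrac{55}{56}y^{3} - \tfrac{5}{7}xy - \tfrac{325}{28}y^{2} + \tfrac{55}{7}x + \tfrac{495}{56}y ≠ 0; add g_5 = \tfrac{55}{56}y^{3} - \tfrac{5}{7}xy - \tfrac{325}{28}y^{2} + \tfrac{55}{7}x + \tfrac{495}{56}y to the basis.

The other S-polynomials (S(f_1,g_4), S(f_2,g_4), S(g_3,g_4), S(f_1,g_5), S(f_2,g_5), S(g_3,g_5), S(g_4,g_5)) all reduce to 0 modulo the current basis, so we have a Gröbner basis.
Inter-reduce: drop elements whose leading term is divisible by another's, tail-reduce, and make monic.

G = {x^{3} + \tfrac{5}{28}x^{2} + \tfrac{165}{56}xy - \tfrac{55}{56}y^{2} - \tfrac{135}{56}x + \tfrac{325}{28}y - \tfrac{495}{56}, x^{2}y + \tfrac{5}{28}xy + \tfrac{15}{7}x - \tfrac{5}{7}y + \tfrac{55}{7}, xy^{2} - \tfrac{8}{11}x^{2} - \tfrac{9}{11}xy, y^{3} - \tfrac{8}{11}xy - \tfrac{130}{11}y^{2} + 8x + 9y}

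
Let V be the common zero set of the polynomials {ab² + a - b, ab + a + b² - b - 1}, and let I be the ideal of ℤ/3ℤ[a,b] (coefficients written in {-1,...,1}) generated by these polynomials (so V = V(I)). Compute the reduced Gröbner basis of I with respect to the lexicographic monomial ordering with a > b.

f_1 = ab² + a - b, LT = ab².
f_2 = ab + a + b² - b - 1, LT = ab.

S(f_1,f_2): lcm = ab². S = -ab + a - b³ + b².
  reduce S modulo (f_1, f_2):
  remainder -a - b³ - b² - b - 1 ≠ 0; add g_3 = -a - b³ - b² - b - 1 to the basis.

S(f_1,g_3): lcm = ab². S = a - b⁵ - b⁴ - b³ - b² - b.
  reduce S modulo (f_1, f_2, g_3):
  remainder -b⁵ - b⁴ + b³ + b² + b - 1 ≠ 0; add g_4 = -b⁵ - b⁴ + b³ + b² + b - 1 to the basis.

S(f_2,g_3): lcm = ab. S = a - b⁴ - b³ + b - 1.
  reduce S modulo (f_1, f_2, g_3, g_4):
  remainder -b⁴ + b³ - b² + 1 ≠ 0; add g_5 = -b⁴ + b³ - b² + 1 to the basis.

The other S-polynomials (S(f_1,g_4), S(f_2,g_4), S(g_3,g_4), S(f_1,g_5), S(f_2,g_5), S(g_3,g_5), S(g_4,g_5)) all reduce to 0 modulo the current basis, so we have a Gröbner basis.
Inter-reduce: drop elements whose leading term is divisible by another's, tail-reduce, and make monic.

G = {a + b³ + b² + b + 1, b⁴ - b³ + b² - 1}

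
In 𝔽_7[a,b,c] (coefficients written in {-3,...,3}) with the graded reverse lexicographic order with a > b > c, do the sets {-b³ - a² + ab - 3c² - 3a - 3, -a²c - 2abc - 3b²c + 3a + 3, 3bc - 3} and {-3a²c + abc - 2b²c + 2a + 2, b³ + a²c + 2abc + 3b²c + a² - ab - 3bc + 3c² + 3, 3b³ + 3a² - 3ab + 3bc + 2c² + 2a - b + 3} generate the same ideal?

Equality of ideals is decidable: compute both reduced Gröbner bases (unique for the ordering) and check whether they agree.
Buchberger on the first generating set:
f_1 = -b³ - a² + ab - 3c² - 3a - 3, LT = b³.
f_2 = -a²c - 2abc - 3b²c + 3a + 3, LT = a²c.
f_3 = 3bc - 3, LT = bc.

S(f_1,f_3): lcm = b³c. S = a²c - abc + 3c³ + b² + 3ac + 3c.
  reduce S modulo (f_1, f_2, f_3):
  remainder 3c³ + b² + 3ac - 3b + 3c + 3 ≠ 0; add g_4 = 3c³ + b² + 3ac - 3b + 3c + 3 to the basis.

S(f_2,f_3): lcm = a²bc. S = 2ab²c + 3b³c + a² - 3ab - 3b.
  reduce S modulo (f_1, f_2, f_3, g_4):
  remainder a² - ab + 3b² - 3b ≠ 0; add g_5 = a² - ab + 3b² - 3b to the basis.

The other S-polynomials (S(f_1,f_2), S(f_1,g_4), S(f_2,g_4), S(f_3,g_4), S(f_1,g_5), S(f_2,g_5), S(f_3,g_5), S(g_4,g_5)) all reduce to 0 modulo the current basis, so we have a Gröbner basis.
Inter-reduce: drop elements whose leading term is divisible by another's, tail-reduce, and make monic.
Reduced Gröbner basis: {b³ - 3b² + 3c² + 3a + 3b + 3, c³ - 2b² + ac - b + c + 1, a² - ab + 3b² - 3b, bc - 1}.

Buchberger on the second generating set:
h_1 = -3a²c + abc - 2b²c + 2a + 2, LT = a²c.
h_2 = b³ + a²c + 2abc + 3b²c + a² - ab - 3bc + 3c² + 3, LT = b³.
h_3 = 3b³ + 3a² - 3ab + 3bc + 2c² + 2a - b + 3, LT = b³.

S(h_2,h_3): lcm = b³. S = a²c + 2abc + 3b²c + 3bc - 3a - 2b + 2.
  reduce S modulo (h_1, h_2, h_3):
  remainder 3bc - 2b - 2 ≠ 0; add k_4 = 3bc - 2b - 2 to the basis.

S(h_1,k_4): lcm = a²bc. S = 2ab²c + 3b³c + 3a²b + 3a² - 3ab - 3b.
  reduce S modulo (h_1, h_2, h_3, k_4):
  remainder 3a²b - ab² - 2c³ + 3a² + 2ab - b² - 2ac - 3a + 2c + 2 ≠ 0; add k_5 = 3a²b - ab² - 2c³ + 3a² + 2ab - b² - 2ac - 3a + 2c + 2 to the basis.

S(h_2,k_4): lcm = b³c. S = a²c² + 2abc² + 3b²c² + 3b³ + a²c - abc - 3bc² + 3c³ + 3b² + 3c.
  reduce S modulo (h_1, h_2, h_3, k_4, k_5):
  remainder 3c³ - 3a² + ab + b² + 3ac - 2c² - a - 2b - 3c - 1 ≠ 0; add k_6 = 3c³ - 3a² + ab + b² + 3ac - 2c² - a - 2b - 3c - 1 to the basis.

S(h_2,k_5): lcm = a²b³. S = -2ab⁴ + a⁴c + 2a³bc + 3a²b²c + 3b²c³ + a⁴ - a³b - a²b² - 3ab³ - 2b⁴ - 3a²bc + 3ab²c + 3a²c² + ab² - 3b²c + 3a² - 3b².
  reduce S modulo (h_1, h_2, h_3, k_4, k_5, k_6):
  remainder a⁴ - 2a³ + 2ab² + 2ac² + 3a² - ab - 2b² + 2ac + 2c² - 2b + 3c + 1 ≠ 0; add k_7 = a⁴ - 2a³ + 2ab² + 2ac² + 3a² - ab - 2b² + 2ac + 2c² - 2b + 3c + 1 to the basis.

The other S-polynomials (S(h_1,h_2), S(h_1,h_3), S(h_3,k_4), S(h_1,k_5), S(h_3,k_5), S(k_4,k_5), S(h_1,k_6), S(h_2,k_6), S(h_3,k_6), S(k_4,k_6), S(k_5,k_6), S(h_1,k_7), S(h_2,k_7), S(h_3,k_7), S(k_4,k_7), S(k_5,k_7), S(k_6,k_7)) all reduce to 0 modulo the current basis, so we have a Gröbner basis.
Inter-reduce: drop elements whose leading term is divisible by another's, tail-reduce, and make monic.
Reduced Gröbner basis: {a⁴ - 2a³ + 2ab² + 2ac² + 3a² - ab - 2b² + 2ac + 2c² - 2b + 3c + 1, a²b + 2ab² - 2a² - 3ab + 3b² - 2c² - 2a - 2b + 2, b³ + a² - ab + 3c² + 3a - 2b - 3, a²c - ab + 2b² + 3a + 2b - 3, c³ - a² - 2ab - 2b² + ac - 3c² + 2a - 3b - c + 2, bc - 3b - 3}.

Since the reduced bases disagree, the two ideals are not the same.

No, the ideals differ.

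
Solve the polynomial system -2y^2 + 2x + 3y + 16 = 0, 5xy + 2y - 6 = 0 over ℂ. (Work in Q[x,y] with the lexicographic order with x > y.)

Compute a lex Gröbner basis by Buchberger's algorithm.
f_1 = 2x - 2y^2 + 3y + 16, LT = x.
f_2 = 5xy + 2y - 6, LT = xy.

S(f_1,f_2): lcm = xy. S = -y^3 + 3/2y^2 + 38/5y + 6/5.
  leading term y^3: no divisor's leading term divides it; move -y^3 to the remainder.
  leading term y^2: no divisor's leading term divides it; move 3/2y^2 to the remainder.
  leading term y: no divisor's leading term divides it; move 38/5y to the remainder.
  leading term 1: no divisor's leading term divides it; move 6/5 to the remainder.
  remainder -y^3 + 3/2y^2 + 38/5y + 6/5 ≠ 0; add h_3 = -y^3 + 3/2y^2 + 38/5y + 6/5 to the basis.

S(f_1,h_3): leading monomials are coprime, so the S-polynomial reduces to 0 (Buchberger's first criterion).
S(f_2,h_3): lcm = xy^3. S = 3/2xy^2 + 38/5xy + 6/5x + 2/5y^3 - 6/5y^2.
  leading term xy^2: subtract (3/4y^2)·f_1 from 3/2xy^2 + 38/5xy + 6/5x + 2/5y^3 - 6/5y^2 → 38/5xy + 6/5x + 3/2y^4 - 37/20y^3 - 66/5y^2
  leading term xy: subtract (19/5y)·f_1 from 38/5xy + 6/5x + 3/2y^4 - 37/20y^3 - 66/5y^2 → 6/5x + 3/2y^4 + 23/4y^3 - 123/5y^2 - 304/5y
  leading term x: subtract (3/5)·f_1 from 6/5x + 3/2y^4 + 23/4y^3 - 123/5y^2 - 304/5y → 3/2y^4 + 23/4y^3 - 117/5y^2 - 313/5y - 48/5
  leading term y^4: subtract (-3/2y)·h_3 from 3/2y^4 + 23/4y^3 - 117/5y^2 - 313/5y - 48/5 → 8y^3 - 12y^2 - 304/5y - 48/5
  leading term y^3: subtract (-8)·h_3 from 8y^3 - 12y^2 - 304/5y - 48/5 → 0
  remainder 0.

Every S-polynomial of the final basis reduces to 0, so we have a Gröbner basis.
Inter-reduce: drop elements whose leading term is divisible by another's, tail-reduce, and make monic.
Reduced Gröbner basis: {x - y^2 + 3/2y + 8, y^3 - 3/2y^2 - 38/5y - 6/5}.

Since the basis is lex-ordered, y^3 - 3/2y^2 - 38/5y - 6/5 is univariate in y. Its roots are {-2, 7/4 - sqrt(1465)/20, 7/4 + sqrt(1465)/20}. Back-substituting each root into the other basis elements fixes the other coordinates.
  y = -2: the earlier basis element becomes x + 1 = 0, giving x = -1 — point (-1, -2).
  y = 7/4 - sqrt(1465)/20: the earlier basis element becomes x + sqrt(1465)/10 + 39/10 = 0, giving x = -39/10 - sqrt(1465)/10 — point (-39/10 - sqrt(1465)/10, 7/4 - sqrt(1465)/20).
  y = 7/4 + sqrt(1465)/20: the earlier basis element becomes x - sqrt(1465)/10 + 39/10 = 0, giving x = -39/10 + sqrt(1465)/10 — point (-39/10 + sqrt(1465)/10, 7/4 + sqrt(1465)/20).
Check: every point annihilates each of the original generators.

{(-1, -2), (-39/10 - sqrt(1465)/10, 7/4 - sqrt(1465)/20), (-39/10 + sqrt(1465)/10, 7/4 + sqrt(1465)/20)}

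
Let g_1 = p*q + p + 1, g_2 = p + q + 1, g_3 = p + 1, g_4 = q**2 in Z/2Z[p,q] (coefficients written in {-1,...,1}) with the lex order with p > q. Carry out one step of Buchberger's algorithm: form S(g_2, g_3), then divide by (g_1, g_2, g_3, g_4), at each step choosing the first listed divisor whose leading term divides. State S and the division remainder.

lcm(LM(g_2), LM(g_3)) = p.
S = (lcm/LT(g_2))·g_2 − (lcm/LT(g_3))·g_3 = q.
Reduce S modulo (g_1, g_2, g_3, g_4) in that order:
  leading term q: no divisor's leading term divides it; move q to the remainder.
The remainder q is nonzero, so it would be added as the next basis element.
This is the inner loop of Buchberger's algorithm — each nonzero remainder becomes a new basis element.

S(g_2, g_3) = q; remainder on division = q.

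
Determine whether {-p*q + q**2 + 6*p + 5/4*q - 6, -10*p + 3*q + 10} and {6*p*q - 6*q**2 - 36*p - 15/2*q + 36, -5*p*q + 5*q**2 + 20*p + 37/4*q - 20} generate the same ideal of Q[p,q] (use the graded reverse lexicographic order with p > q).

For a fixed monomial order, each ideal has a unique reduced Gröbner basis; comparing bases decides equality.
Buchberger on the first generating set:
f_1 = -p*q + q**2 + 6*p + 5/4*q - 6, LT = p*q.
f_2 = -10*p + 3*q + 10, LT = p.

S(f_1,f_2): lcm = p*q. S = -7/10*q**2 - 6*p - 1/4*q + 6.
  leading term q**2: no divisor's leading term divides it; move -7/10*q**2 to the remainder.
  leading term p: subtract (3/5)·f_2 from -6*p - 1/4*q + 6 → -41/20*q
  leading term q: no divisor's leading term divides it; move -41/20*q to the remainder.
  remainder -7/10*q**2 - 41/20*q ≠ 0; add g_3 = -7/10*q**2 - 41/20*q to the basis.

S(f_1,g_3): lcm = p*q**2. S = -q**3 - 125/14*p*q - 5/4*q**2 + 6*q.
  leading term q**3: subtract (10/7*q)·g_3 from -q**3 - 125/14*p*q - 5/4*q**2 + 6*q → -125/14*p*q + 47/28*q**2 + 6*q
  leading term p*q: subtract (125/14)·f_1 from -125/14*p*q + 47/28*q**2 + 6*q → -29/4*q**2 - 375/7*p - 289/56*q + 375/7
  leading term q**2: subtract (145/14)·g_3 from -29/4*q**2 - 375/7*p - 289/56*q + 375/7 → -375/7*p + 225/14*q + 375/7
  leading term p: subtract (75/14)·f_2 from -375/7*p + 225/14*q + 375/7 → 0
  remainder 0.

S(f_2,g_3): leading monomials are coprime, so the S-polynomial reduces to 0 (Buchberger's first criterion).
Every S-polynomial of the final basis reduces to 0, so we have a Gröbner basis.
Inter-reduce: drop elements whose leading term is divisible by another's, tail-reduce, and make monic.
Reduced Gröbner basis: {q**2 + 41/14*q, p - 3/10*q - 1}.

Buchberger on the second generating set:
h_1 = 6*p*q - 6*q**2 - 36*p - 15/2*q + 36, LT = p*q.
h_2 = -5*p*q + 5*q**2 + 20*p + 37/4*q - 20, LT = p*q.

S(h_1,h_2): lcm = p*q. S = -2*p + 3/5*q + 2.
  leading term p: no divisor's leading term divides it; move -2*p to the remainder.
  leading term q: no divisor's leading term divides it; move 3/5*q to the remainder.
  leading term 1: no divisor's leading term divides it; move 2 to the remainder.
  remainder -2*p + 3/5*q + 2 ≠ 0; add k_3 = -2*p + 3/5*q + 2 to the basis.

S(h_1,k_3): lcm = p*q. S = -7/10*q**2 - 6*p - 1/4*q + 6.
  leading term q**2: no divisor's leading term divides it; move -7/10*q**2 to the remainder.
  leading term p: subtract (3)·k_3 from -6*p - 1/4*q + 6 → -41/20*q
  leading term q: no divisor's leading term divides it; move -41/20*q to the remainder.
  remainder -7/10*q**2 - 41/20*q ≠ 0; add k_4 = -7/10*q**2 - 41/20*q to the basis.

S(h_2,k_3): lcm = p*q. S = -7/10*q**2 - 4*p - 17/20*q + 4.
  leading term q**2: subtract (1)·k_4 from -7/10*q**2 - 4*p - 17/20*q + 4 → -4*p + 6/5*q + 4
  leading term p: subtract (2)·k_3 from -4*p + 6/5*q + 4 → 0
  remainder 0.

S(h_1,k_4): lcm = p*q**2. S = -q**3 - 125/14*p*q - 5/4*q**2 + 6*q.
  leading term q**3: subtract (10/7*q)·k_4 from -q**3 - 125/14*p*q - 5/4*q**2 + 6*q → -125/14*p*q + 47/28*q**2 + 6*q
  leading term p*q: subtract (-125/84)·h_1 from -125/14*p*q + 47/28*q**2 + 6*q → -29/4*q**2 - 375/7*p - 289/56*q + 375/7
  leading term q**2: subtract (145/14)·k_4 from -29/4*q**2 - 375/7*p - 289/56*q + 375/7 → -375/7*p + 225/14*q + 375/7
  leading term p: subtract (375/14)·k_3 from -375/7*p + 225/14*q + 375/7 → 0
  remainder 0.

S(h_2,k_4): lcm = p*q**2. S = -q**3 - 97/14*p*q - 37/20*q**2 + 4*q.
  leading term q**3: subtract (10/7*q)·k_4 from -q**3 - 97/14*p*q - 37/20*q**2 + 4*q → -97/14*p*q + 151/140*q**2 + 4*q
  leading term p*q: subtract (-97/84)·h_1 from -97/14*p*q + 151/140*q**2 + 4*q → -117/20*q**2 - 291/7*p - 261/56*q + 291/7
  leading term q**2: subtract (117/14)·k_4 from -117/20*q**2 - 291/7*p - 261/56*q + 291/7 → -291/7*p + 873/70*q + 291/7
  leading term p: subtract (291/14)·k_3 from -291/7*p + 873/70*q + 291/7 → 0
  remainder 0.

S(k_3,k_4): leading monomials are coprime, so the S-polynomial reduces to 0 (Buchberger's first criterion).
Every S-polynomial of the final basis reduces to 0, so we have a Gröbner basis.
Inter-reduce: drop elements whose leading term is divisible by another's, tail-reduce, and make monic.
Reduced Gröbner basis: {q**2 + 41/14*q, p - 3/10*q - 1}.

These coincide, so the ideals are equal.

Yes, the ideals are equal.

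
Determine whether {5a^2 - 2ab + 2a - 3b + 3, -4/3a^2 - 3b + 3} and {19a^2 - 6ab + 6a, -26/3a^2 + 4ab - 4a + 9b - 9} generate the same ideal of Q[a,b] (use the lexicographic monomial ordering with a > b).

Equality of ideals is decidable: compute both reduced Gröbner bases (unique for the ordering) and check whether they agree.
Buchberger on the first generating set:
f_1 = 5a^2 - 2ab + 2a - 3b + 3, LT = a^2.
f_2 = -4/3a^2 - 3b + 3, LT = a^2.

S(f_1,f_2): lcm = a^2. S = -2/5ab + 2/5a - 57/20b + 57/20.
  leading term ab: no divisor's leading term divides it; move -2/5ab to the remainder.
  leading term a: no divisor's leading term divides it; move 2/5a to the remainder.
  leading term b: no divisor's leading term divides it; move -57/20b to the remainder.
  leading term 1: no divisor's leading term divides it; move 57/20 to the remainder.
  remainder -2/5ab + 2/5a - 57/20b + 57/20 ≠ 0; add g_3 = -2/5ab + 2/5a - 57/20b + 57/20 to the basis.

S(f_1,g_3): lcm = a^2b. S = a^2 - 2/5ab^2 - 269/40ab + 57/8a - 3/5b^2 + 3/5b.
  leading term a^2: subtract (1/5)·f_1 from a^2 - 2/5ab^2 - 269/40ab + 57/8a - 3/5b^2 + 3/5b → -2/5ab^2 - 253/40ab + 269/40a - 3/5b^2 + 6/5b - 3/5
  leading term ab^2: subtract (b)·g_3 from -2/5ab^2 - 253/40ab + 269/40a - 3/5b^2 + 6/5b - 3/5 → -269/40ab + 269/40a + 9/4b^2 - 33/20b - 3/5
  leading term ab: subtract (269/16)·g_3 from -269/40ab + 269/40a + 9/4b^2 - 33/20b - 3/5 → 9/4b^2 + 2961/64b - 3105/64
  leading term b^2: no divisor's leading term divides it; move 9/4b^2 to the remainder.
  leading term b: no divisor's leading term divides it; move 2961/64b to the remainder.
  leading term 1: no divisor's leading term divides it; move -3105/64 to the remainder.
  remainder 9/4b^2 + 2961/64b - 3105/64 ≠ 0; add g_4 = 9/4b^2 + 2961/64b - 3105/64 to the basis.

S(f_2,g_3): lcm = a^2b. S = a^2 - 57/8ab + 57/8a + 9/4b^2 - 9/4b.
  leading term a^2: subtract (1/5)·f_1 from a^2 - 57/8ab + 57/8a + 9/4b^2 - 9/4b → -269/40ab + 269/40a + 9/4b^2 - 33/20b - 3/5
  leading term ab: subtract (269/16)·g_3 from -269/40ab + 269/40a + 9/4b^2 - 33/20b - 3/5 → 9/4b^2 + 2961/64b - 3105/64
  leading term b^2: subtract (1)·g_4 from 9/4b^2 + 2961/64b - 3105/64 → 0
  remainder 0.

S(f_1,g_4): leading monomials are coprime, so the S-polynomial reduces to 0 (Buchberger's first criterion).
S(f_2,g_4): leading monomials are coprime, so the S-polynomial reduces to 0 (Buchberger's first criterion).
S(g_3,g_4): lcm = ab^2. S = -345/16ab + 345/16a + 57/8b^2 - 57/8b.
  leading term ab: subtract (1725/32)·g_3 from -345/16ab + 345/16a + 57/8b^2 - 57/8b → 57/8b^2 + 18753/128b - 19665/128
  leading term b^2: subtract (19/6)·g_4 from 57/8b^2 + 18753/128b - 19665/128 → 0
  remainder 0.

Every S-polynomial of the final basis reduces to 0, so we have a Gröbner basis.
Inter-reduce: drop elements whose leading term is divisible by another's, tail-reduce, and make monic.
Reduced Gröbner basis: {a^2 + 9/4b - 9/4, ab - a + 57/8b - 57/8, b^2 + 329/16b - 345/16}.

Buchberger on the second generating set:
h_1 = 19a^2 - 6ab + 6a, LT = a^2.
h_2 = -26/3a^2 + 4ab - 4a + 9b - 9, LT = a^2.

S(h_1,h_2): lcm = a^2. S = 36/247ab - 36/247a + 27/26b - 27/26.
  leading term ab: no divisor's leading term divides it; move 36/247ab to the remainder.
  leading term a: no divisor's leading term divides it; move -36/247a to the remainder.
  leading term b: no divisor's leading term divides it; move 27/26b to the remainder.
  leading term 1: no divisor's leading term divides it; move -27/26 to the remainder.
  remainder 36/247ab - 36/247a + 27/26b - 27/26 ≠ 0; add k_3 = 36/247ab - 36/247a + 27/26b - 27/26 to the basis.

S(h_1,k_3): lcm = a^2b. S = a^2 - 6/19ab^2 - 1035/152ab + 57/8a.
  leading term a^2: subtract (1/19)·h_1 from a^2 - 6/19ab^2 - 1035/152ab + 57/8a → -6/19ab^2 - 987/152ab + 1035/152a
  leading term ab^2: subtract (-13/6b)·k_3 from -6/19ab^2 - 987/152ab + 1035/152a → -1035/152ab + 1035/152a + 9/4b^2 - 9/4b
  leading term ab: subtract (-1495/32)·k_3 from -1035/152ab + 1035/152a + 9/4b^2 - 9/4b → 9/4b^2 + 2961/64b - 3105/64
  leading term b^2: no divisor's leading term divides it; move 9/4b^2 to the remainder.
  leading term b: no divisor's leading term divides it; move 2961/64b to the remainder.
  leading term 1: no divisor's leading term divides it; move -3105/64 to the remainder.
  remainder 9/4b^2 + 2961/64b - 3105/64 ≠ 0; add k_4 = 9/4b^2 + 2961/64b - 3105/64 to the basis.

S(h_2,k_3): lcm = a^2b. S = a^2 - 6/13ab^2 - 693/104ab + 57/8a - 27/26b^2 + 27/26b.
  leading term a^2: subtract (1/19)·h_1 from a^2 - 6/13ab^2 - 693/104ab + 57/8a - 27/26b^2 + 27/26b → -6/13ab^2 - 12543/1976ab + 1035/152a - 27/26b^2 + 27/26b
  leading term ab^2: subtract (-19/6b)·k_3 from -6/13ab^2 - 12543/1976ab + 1035/152a - 27/26b^2 + 27/26b → -1035/152ab + 1035/152a + 9/4b^2 - 9/4b
  leading term ab: subtract (-1495/32)·k_3 from -1035/152ab + 1035/152a + 9/4b^2 - 9/4b → 9/4b^2 + 2961/64b - 3105/64
  leading term b^2: subtract (1)·k_4 from 9/4b^2 + 2961/64b - 3105/64 → 0
  remainder 0.

S(h_1,k_4): leading monomials are coprime, so the S-polynomial reduces to 0 (Buchberger's first criterion).
S(h_2,k_4): leading monomials are coprime, so the S-polynomial reduces to 0 (Buchberger's first criterion).
S(k_3,k_4): lcm = ab^2. S = -345/16ab + 345/16a + 57/8b^2 - 57/8b.
  leading term ab: subtract (-28405/192)·k_3 from -345/16ab + 345/16a + 57/8b^2 - 57/8b → 57/8b^2 + 18753/128b - 19665/128
  leading term b^2: subtract (19/6)·k_4 from 57/8b^2 + 18753/128b - 19665/128 → 0
  remainder 0.

Every S-polynomial of the final basis reduces to 0, so we have a Gröbner basis.
Inter-reduce: drop elements whose leading term is divisible by another's, tail-reduce, and make monic.
Reduced Gröbner basis: {a^2 + 9/4b - 9/4, ab - a + 57/8b - 57/8, b^2 + 329/16b - 345/16}.

Same reduced basis, so the two generating sets span the same ideal.

Yes, the ideals are equal.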